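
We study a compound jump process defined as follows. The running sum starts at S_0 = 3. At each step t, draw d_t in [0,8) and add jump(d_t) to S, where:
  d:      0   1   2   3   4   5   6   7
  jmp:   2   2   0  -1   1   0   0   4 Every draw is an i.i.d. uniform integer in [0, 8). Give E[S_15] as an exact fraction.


Outcome values over d=0..7: [2, 2, 0, -1, 1, 0, 0, 4]
Σy = 8, Σy² = 26, M = 8
μ = 8/8 = 1,  σ² = 26/8 − (1)² = 9/4
E[S_15] = 3 + 15·(1) = 18

18


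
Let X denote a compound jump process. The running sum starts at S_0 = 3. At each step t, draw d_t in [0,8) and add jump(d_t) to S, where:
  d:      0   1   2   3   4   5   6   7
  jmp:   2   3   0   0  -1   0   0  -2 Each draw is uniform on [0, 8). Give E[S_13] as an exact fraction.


25/4

Outcome values over d=0..7: [2, 3, 0, 0, -1, 0, 0, -2]
Σy = 2, Σy² = 18, M = 8
μ = 2/8 = 1/4,  σ² = 18/8 − (1/4)² = 35/16
E[S_13] = 3 + 13·(1/4) = 25/4


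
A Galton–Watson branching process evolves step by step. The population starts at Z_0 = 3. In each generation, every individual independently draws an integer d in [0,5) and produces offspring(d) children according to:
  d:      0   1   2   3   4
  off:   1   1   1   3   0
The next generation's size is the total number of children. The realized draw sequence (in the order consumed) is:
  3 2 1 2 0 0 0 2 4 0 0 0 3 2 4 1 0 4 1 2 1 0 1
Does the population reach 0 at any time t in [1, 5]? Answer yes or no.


no

gen 0: Z_0=3, draws=[3, 2, 1], offspring=[3, 1, 1], Z_1=5
gen 1: Z_1=5, draws=[2, 0, 0, 0, 2], offspring=[1, 1, 1, 1, 1], Z_2=5
gen 2: Z_2=5, draws=[4, 0, 0, 0, 3], offspring=[0, 1, 1, 1, 3], Z_3=6
gen 3: Z_3=6, draws=[2, 4, 1, 0, 4, 1], offspring=[1, 0, 1, 1, 0, 1], Z_4=4
gen 4: Z_4=4, draws=[2, 1, 0, 1], offspring=[1, 1, 1, 1], Z_5=4


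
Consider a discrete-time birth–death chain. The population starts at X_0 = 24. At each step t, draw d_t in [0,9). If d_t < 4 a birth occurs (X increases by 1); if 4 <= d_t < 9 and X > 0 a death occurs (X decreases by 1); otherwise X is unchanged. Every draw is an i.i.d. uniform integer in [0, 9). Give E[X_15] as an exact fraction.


X can drop by at most 1 per step and X_0 = 24 > T = 15, so X_t >= 24 − t >= 9 > 0 for every t <= 15: the floor at 0 (the 'and X > 0' condition) never binds. Hence X_15 = X_0 + Σ_{t<15} Y_t with i.i.d. increments Y_t = y(d_t) ∈ {+1, −1, 0}.
Outcome values over d=0..8: [1, 1, 1, 1, -1, -1, -1, -1, -1]
Σy = -1, Σy² = 9, M = 9
μ = -1/9 = -1/9,  σ² = 9/9 − (-1/9)² = 80/81
E[X_15] = 24 + 15·(-1/9) = 67/3

67/3


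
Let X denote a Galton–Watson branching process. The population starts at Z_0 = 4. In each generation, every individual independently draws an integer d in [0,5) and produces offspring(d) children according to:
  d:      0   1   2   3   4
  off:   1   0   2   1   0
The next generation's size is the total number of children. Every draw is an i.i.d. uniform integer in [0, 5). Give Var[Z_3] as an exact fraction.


Outcome values over d=0..4: [1, 0, 2, 1, 0]
Σy = 4, Σy² = 6, M = 5
μ = 4/5 = 4/5,  σ² = 6/5 − (4/5)² = 14/25
V_0 = 0, E_0 = 4
V_1 = 14/25·E_0 + (4/5)²·V_0 = 56/25;  E_1 = 16/5
V_2 = 14/25·E_1 + (4/5)²·V_1 = 2016/625;  E_2 = 64/25
V_3 = 14/25·E_2 + (4/5)²·V_2 = 54656/15625;  E_3 = 256/125

54656/15625


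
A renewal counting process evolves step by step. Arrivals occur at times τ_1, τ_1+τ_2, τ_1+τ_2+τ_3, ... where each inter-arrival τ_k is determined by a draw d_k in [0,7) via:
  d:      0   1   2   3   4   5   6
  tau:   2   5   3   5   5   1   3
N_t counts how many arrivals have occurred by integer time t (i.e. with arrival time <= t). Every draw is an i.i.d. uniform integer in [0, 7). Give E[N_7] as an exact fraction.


Inter-arrival values over d=0..6: [2, 5, 3, 5, 5, 1, 3]
Each d has probability 1/7, so the pmf of τ is: f(1) = 1/7, f(2) = 1/7, f(3) = 2/7, f(5) = 3/7
Renewal equation for m(n) = E[N_n]: condition on τ_1 = k (if k <= n, one arrival plus a fresh copy on the remaining n−k steps): m(n) = F(n) + Σ_{k<=n} f(k)·m(n−k), where F(n) = P(τ <= n) and m(0) = 0
m(1) = F(1) = 1/7
m(2) = F(2) + f(1)·m(1) = 2/7 + 1/7·1/7 = 15/49
m(3) = F(3) + f(1)·m(2) + f(2)·m(1) = 4/7 + 1/7·15/49 + 1/7·1/7 = 218/343
m(4) = F(4) + f(1)·m(3) + f(2)·m(2) + f(3)·m(1) = 4/7 + 1/7·218/343 + 1/7·15/49 + 2/7·1/7 = 1793/2401
m(5) = F(5) + f(1)·m(4) + f(2)·m(3) + f(3)·m(2) = 1 + 1/7·1793/2401 + 1/7·218/343 + 2/7·15/49 = 21596/16807
m(6) = F(6) + f(1)·m(5) + f(2)·m(4) + f(3)·m(3) + f(5)·m(1) = 1 + 1/7·21596/16807 + 1/7·1793/2401 + 2/7·218/343 + 3/7·1/7 = 180363/117649
m(7) = F(7) + f(1)·m(6) + f(2)·m(5) + f(3)·m(4) + f(5)·m(2) = 1 + 1/7·180363/117649 + 1/7·21596/16807 + 2/7·1793/2401 + 3/7·15/49 = 1438837/823543
E[N_7] = m(7) = 1438837/823543

1438837/823543


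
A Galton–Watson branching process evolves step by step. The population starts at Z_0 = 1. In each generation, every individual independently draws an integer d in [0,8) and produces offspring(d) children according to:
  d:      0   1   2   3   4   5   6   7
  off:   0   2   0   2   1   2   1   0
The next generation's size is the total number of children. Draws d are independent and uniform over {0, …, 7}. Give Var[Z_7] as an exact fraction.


21/4

Outcome values over d=0..7: [0, 2, 0, 2, 1, 2, 1, 0]
Σy = 8, Σy² = 14, M = 8
μ = 8/8 = 1,  σ² = 14/8 − (1)² = 3/4
V_0 = 0, E_0 = 1
V_1 = 3/4·E_0 + (1)²·V_0 = 3/4;  E_1 = 1
V_2 = 3/4·E_1 + (1)²·V_1 = 3/2;  E_2 = 1
V_3 = 3/4·E_2 + (1)²·V_2 = 9/4;  E_3 = 1
V_4 = 3/4·E_3 + (1)²·V_3 = 3;  E_4 = 1
V_5 = 3/4·E_4 + (1)²·V_4 = 15/4;  E_5 = 1
V_6 = 3/4·E_5 + (1)²·V_5 = 9/2;  E_6 = 1
V_7 = 3/4·E_6 + (1)²·V_6 = 21/4;  E_7 = 1


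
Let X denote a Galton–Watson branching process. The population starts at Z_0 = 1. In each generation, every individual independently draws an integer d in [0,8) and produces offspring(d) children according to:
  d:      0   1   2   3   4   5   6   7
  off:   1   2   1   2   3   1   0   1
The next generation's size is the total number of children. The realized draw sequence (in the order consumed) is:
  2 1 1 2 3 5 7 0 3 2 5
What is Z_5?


5

gen 0: Z_0=1, draws=[2], offspring=[1], Z_1=1
gen 1: Z_1=1, draws=[1], offspring=[2], Z_2=2
gen 2: Z_2=2, draws=[1, 2], offspring=[2, 1], Z_3=3
gen 3: Z_3=3, draws=[3, 5, 7], offspring=[2, 1, 1], Z_4=4
gen 4: Z_4=4, draws=[0, 3, 2, 5], offspring=[1, 2, 1, 1], Z_5=5


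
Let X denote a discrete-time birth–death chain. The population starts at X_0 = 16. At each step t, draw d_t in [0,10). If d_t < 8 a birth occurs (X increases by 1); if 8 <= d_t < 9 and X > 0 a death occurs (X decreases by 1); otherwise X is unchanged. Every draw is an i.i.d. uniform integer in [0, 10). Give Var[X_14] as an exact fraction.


287/50

X can drop by at most 1 per step and X_0 = 16 > T = 14, so X_t >= 16 − t >= 2 > 0 for every t <= 14: the floor at 0 (the 'and X > 0' condition) never binds. Hence X_14 = X_0 + Σ_{t<14} Y_t with i.i.d. increments Y_t = y(d_t) ∈ {+1, −1, 0}.
Outcome values over d=0..9: [1, 1, 1, 1, 1, 1, 1, 1, -1, 0]
Σy = 7, Σy² = 9, M = 10
μ = 7/10 = 7/10,  σ² = 9/10 − (7/10)² = 41/100
Independent increments: Var[X_14] = 14·σ² = 14·(41/100) = 287/50


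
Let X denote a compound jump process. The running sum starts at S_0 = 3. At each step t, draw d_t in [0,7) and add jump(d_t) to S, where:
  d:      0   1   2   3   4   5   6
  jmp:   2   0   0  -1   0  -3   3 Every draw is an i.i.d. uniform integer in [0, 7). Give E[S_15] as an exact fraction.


Outcome values over d=0..6: [2, 0, 0, -1, 0, -3, 3]
Σy = 1, Σy² = 23, M = 7
μ = 1/7 = 1/7,  σ² = 23/7 − (1/7)² = 160/49
E[S_15] = 3 + 15·(1/7) = 36/7

36/7


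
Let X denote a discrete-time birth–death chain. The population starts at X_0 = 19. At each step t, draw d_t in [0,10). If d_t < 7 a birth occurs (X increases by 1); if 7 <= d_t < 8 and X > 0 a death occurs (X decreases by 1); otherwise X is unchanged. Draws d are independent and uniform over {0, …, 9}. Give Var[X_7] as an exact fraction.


X can drop by at most 1 per step and X_0 = 19 > T = 7, so X_t >= 19 − t >= 12 > 0 for every t <= 7: the floor at 0 (the 'and X > 0' condition) never binds. Hence X_7 = X_0 + Σ_{t<7} Y_t with i.i.d. increments Y_t = y(d_t) ∈ {+1, −1, 0}.
Outcome values over d=0..9: [1, 1, 1, 1, 1, 1, 1, -1, 0, 0]
Σy = 6, Σy² = 8, M = 10
μ = 6/10 = 3/5,  σ² = 8/10 − (3/5)² = 11/25
Independent increments: Var[X_7] = 7·σ² = 7·(11/25) = 77/25

77/25


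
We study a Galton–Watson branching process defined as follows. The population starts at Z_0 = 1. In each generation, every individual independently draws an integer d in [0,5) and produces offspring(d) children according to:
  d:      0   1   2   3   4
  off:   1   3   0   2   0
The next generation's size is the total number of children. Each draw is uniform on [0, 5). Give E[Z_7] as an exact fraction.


279936/78125

Outcome values over d=0..4: [1, 3, 0, 2, 0]
Σy = 6, Σy² = 14, M = 5
μ = 6/5 = 6/5,  σ² = 14/5 − (6/5)² = 34/25
E[Z_0] = 1
E[Z_1] = 6/5·E[Z_0] = 6/5
E[Z_2] = 6/5·E[Z_1] = 36/25
E[Z_3] = 6/5·E[Z_2] = 216/125
E[Z_4] = 6/5·E[Z_3] = 1296/625
E[Z_5] = 6/5·E[Z_4] = 7776/3125
E[Z_6] = 6/5·E[Z_5] = 46656/15625
E[Z_7] = 6/5·E[Z_6] = 279936/78125


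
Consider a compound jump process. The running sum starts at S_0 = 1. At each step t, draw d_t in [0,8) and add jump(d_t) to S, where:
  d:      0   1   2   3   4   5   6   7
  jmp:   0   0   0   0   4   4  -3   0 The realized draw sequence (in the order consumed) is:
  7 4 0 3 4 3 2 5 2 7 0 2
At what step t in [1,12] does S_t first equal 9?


5

t=0: S=1, d=7, jump=0, S_1=1
t=1: S=1, d=4, jump=4, S_2=5
t=2: S=5, d=0, jump=0, S_3=5
t=3: S=5, d=3, jump=0, S_4=5
t=4: S=5, d=4, jump=4, S_5=9
t=5: S=9, d=3, jump=0, S_6=9
t=6: S=9, d=2, jump=0, S_7=9
t=7: S=9, d=5, jump=4, S_8=13
t=8: S=13, d=2, jump=0, S_9=13
t=9: S=13, d=7, jump=0, S_10=13
t=10: S=13, d=0, jump=0, S_11=13
t=11: S=13, d=2, jump=0, S_12=13


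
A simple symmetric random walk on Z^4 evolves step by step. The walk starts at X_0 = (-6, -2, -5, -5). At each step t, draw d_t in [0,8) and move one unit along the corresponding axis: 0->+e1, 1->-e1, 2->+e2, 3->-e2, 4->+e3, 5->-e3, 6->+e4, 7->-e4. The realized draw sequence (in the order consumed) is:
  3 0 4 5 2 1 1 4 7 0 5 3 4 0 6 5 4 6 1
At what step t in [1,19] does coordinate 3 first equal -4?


3

t=0: X=(-6, -2, -5, -5), d=3 → -e2, X_1=(-6, -3, -5, -5)
t=1: X=(-6, -3, -5, -5), d=0 → +e1, X_2=(-5, -3, -5, -5)
t=2: X=(-5, -3, -5, -5), d=4 → +e3, X_3=(-5, -3, -4, -5)
t=3: X=(-5, -3, -4, -5), d=5 → -e3, X_4=(-5, -3, -5, -5)
t=4: X=(-5, -3, -5, -5), d=2 → +e2, X_5=(-5, -2, -5, -5)
t=5: X=(-5, -2, -5, -5), d=1 → -e1, X_6=(-6, -2, -5, -5)
t=6: X=(-6, -2, -5, -5), d=1 → -e1, X_7=(-7, -2, -5, -5)
t=7: X=(-7, -2, -5, -5), d=4 → +e3, X_8=(-7, -2, -4, -5)
t=8: X=(-7, -2, -4, -5), d=7 → -e4, X_9=(-7, -2, -4, -6)
t=9: X=(-7, -2, -4, -6), d=0 → +e1, X_10=(-6, -2, -4, -6)
t=10: X=(-6, -2, -4, -6), d=5 → -e3, X_11=(-6, -2, -5, -6)
t=11: X=(-6, -2, -5, -6), d=3 → -e2, X_12=(-6, -3, -5, -6)
t=12: X=(-6, -3, -5, -6), d=4 → +e3, X_13=(-6, -3, -4, -6)
t=13: X=(-6, -3, -4, -6), d=0 → +e1, X_14=(-5, -3, -4, -6)
t=14: X=(-5, -3, -4, -6), d=6 → +e4, X_15=(-5, -3, -4, -5)
t=15: X=(-5, -3, -4, -5), d=5 → -e3, X_16=(-5, -3, -5, -5)
t=16: X=(-5, -3, -5, -5), d=4 → +e3, X_17=(-5, -3, -4, -5)
t=17: X=(-5, -3, -4, -5), d=6 → +e4, X_18=(-5, -3, -4, -4)
t=18: X=(-5, -3, -4, -4), d=1 → -e1, X_19=(-6, -3, -4, -4)


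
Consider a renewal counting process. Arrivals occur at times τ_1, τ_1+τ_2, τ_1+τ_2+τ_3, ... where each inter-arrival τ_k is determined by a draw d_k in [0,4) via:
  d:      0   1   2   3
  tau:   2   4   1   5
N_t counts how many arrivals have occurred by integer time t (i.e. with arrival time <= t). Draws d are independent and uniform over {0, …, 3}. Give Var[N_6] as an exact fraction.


Inter-arrival values over d=0..3: [2, 4, 1, 5]
Each d has probability 1/4, so the pmf of τ is: f(1) = 1/4, f(2) = 1/4, f(4) = 1/4, f(5) = 1/4
Let p_n(j) = P(N_n = j), with p_0 = [1]. Condition on τ_1: p_n(0) = P(τ > n), and for j >= 1, p_n(j) = Σ_{k<=n} f(k)·p_{n−k}(j−1)
p_1 = [3/4, 1/4]  (j = 0..1)
p_2 = [1/2, 7/16, 1/16]  (j = 0..2)
p_3 = [1/2, 5/16, 11/64, 1/64]  (j = 0..3)
p_4 = [1/4, 1/2, 3/16, 15/256, 1/256]  (j = 0..4)
p_5 = [0, 5/8, 17/64, 23/256, 19/1024, 1/1024]  (j = 0..5)
p_6 = [0, 3/8, 29/64, 33/256, 19/512, 23/4096, 1/4096]  (j = 0..6)
E[N_6] = Σ j·p_6(j) = 7561/4096;  E[N_6²] = Σ j²·p_6(j) = 16755/4096
Var[N_6] = 16755/4096 − (7561/4096)² = 11459759/16777216

11459759/16777216


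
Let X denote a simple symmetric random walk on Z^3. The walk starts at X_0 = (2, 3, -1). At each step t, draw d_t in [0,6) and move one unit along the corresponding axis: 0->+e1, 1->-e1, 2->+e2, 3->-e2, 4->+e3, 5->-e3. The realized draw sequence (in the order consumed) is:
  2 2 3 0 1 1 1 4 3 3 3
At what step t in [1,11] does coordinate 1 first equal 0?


7

t=0: X=(2, 3, -1), d=2 → +e2, X_1=(2, 4, -1)
t=1: X=(2, 4, -1), d=2 → +e2, X_2=(2, 5, -1)
t=2: X=(2, 5, -1), d=3 → -e2, X_3=(2, 4, -1)
t=3: X=(2, 4, -1), d=0 → +e1, X_4=(3, 4, -1)
t=4: X=(3, 4, -1), d=1 → -e1, X_5=(2, 4, -1)
t=5: X=(2, 4, -1), d=1 → -e1, X_6=(1, 4, -1)
t=6: X=(1, 4, -1), d=1 → -e1, X_7=(0, 4, -1)
t=7: X=(0, 4, -1), d=4 → +e3, X_8=(0, 4, 0)
t=8: X=(0, 4, 0), d=3 → -e2, X_9=(0, 3, 0)
t=9: X=(0, 3, 0), d=3 → -e2, X_10=(0, 2, 0)
t=10: X=(0, 2, 0), d=3 → -e2, X_11=(0, 1, 0)


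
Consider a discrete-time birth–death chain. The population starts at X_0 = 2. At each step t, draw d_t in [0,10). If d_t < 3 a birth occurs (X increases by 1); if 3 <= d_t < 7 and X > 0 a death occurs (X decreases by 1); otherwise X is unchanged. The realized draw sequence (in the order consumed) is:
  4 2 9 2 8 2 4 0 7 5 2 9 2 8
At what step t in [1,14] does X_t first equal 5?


t=0: X=2, d=4 → death, X_1=1
t=1: X=1, d=2 → birth, X_2=2
t=2: X=2, d=9 → hold, X_3=2
t=3: X=2, d=2 → birth, X_4=3
t=4: X=3, d=8 → hold, X_5=3
t=5: X=3, d=2 → birth, X_6=4
t=6: X=4, d=4 → death, X_7=3
t=7: X=3, d=0 → birth, X_8=4
t=8: X=4, d=7 → hold, X_9=4
t=9: X=4, d=5 → death, X_10=3
t=10: X=3, d=2 → birth, X_11=4
t=11: X=4, d=9 → hold, X_12=4
t=12: X=4, d=2 → birth, X_13=5
t=13: X=5, d=8 → hold, X_14=5

13


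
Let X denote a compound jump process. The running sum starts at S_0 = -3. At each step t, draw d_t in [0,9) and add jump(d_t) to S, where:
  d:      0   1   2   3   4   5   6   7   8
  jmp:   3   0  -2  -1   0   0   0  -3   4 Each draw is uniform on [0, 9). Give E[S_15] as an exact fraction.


-4/3

Outcome values over d=0..8: [3, 0, -2, -1, 0, 0, 0, -3, 4]
Σy = 1, Σy² = 39, M = 9
μ = 1/9 = 1/9,  σ² = 39/9 − (1/9)² = 350/81
E[S_15] = -3 + 15·(1/9) = -4/3


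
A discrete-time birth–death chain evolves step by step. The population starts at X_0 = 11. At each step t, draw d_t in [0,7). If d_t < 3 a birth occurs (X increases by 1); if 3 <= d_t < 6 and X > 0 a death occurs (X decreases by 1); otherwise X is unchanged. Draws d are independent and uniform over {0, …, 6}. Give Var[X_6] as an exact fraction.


X can drop by at most 1 per step and X_0 = 11 > T = 6, so X_t >= 11 − t >= 5 > 0 for every t <= 6: the floor at 0 (the 'and X > 0' condition) never binds. Hence X_6 = X_0 + Σ_{t<6} Y_t with i.i.d. increments Y_t = y(d_t) ∈ {+1, −1, 0}.
Outcome values over d=0..6: [1, 1, 1, -1, -1, -1, 0]
Σy = 0, Σy² = 6, M = 7
μ = 0/7 = 0,  σ² = 6/7 − (0)² = 6/7
Independent increments: Var[X_6] = 6·σ² = 6·(6/7) = 36/7

36/7


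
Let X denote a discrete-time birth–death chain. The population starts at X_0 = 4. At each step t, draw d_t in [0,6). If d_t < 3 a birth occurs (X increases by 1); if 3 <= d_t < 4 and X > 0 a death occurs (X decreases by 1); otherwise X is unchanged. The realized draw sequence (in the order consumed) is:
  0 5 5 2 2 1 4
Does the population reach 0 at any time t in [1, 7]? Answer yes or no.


no

t=0: X=4, d=0 → birth, X_1=5
t=1: X=5, d=5 → hold, X_2=5
t=2: X=5, d=5 → hold, X_3=5
t=3: X=5, d=2 → birth, X_4=6
t=4: X=6, d=2 → birth, X_5=7
t=5: X=7, d=1 → birth, X_6=8
t=6: X=8, d=4 → hold, X_7=8


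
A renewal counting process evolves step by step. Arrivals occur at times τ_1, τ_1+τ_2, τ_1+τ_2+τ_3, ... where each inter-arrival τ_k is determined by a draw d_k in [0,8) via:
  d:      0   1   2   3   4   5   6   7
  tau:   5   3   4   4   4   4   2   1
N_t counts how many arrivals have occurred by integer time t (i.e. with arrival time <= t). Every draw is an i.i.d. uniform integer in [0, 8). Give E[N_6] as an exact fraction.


Inter-arrival values over d=0..7: [5, 3, 4, 4, 4, 4, 2, 1]
Each d has probability 1/8, so the pmf of τ is: f(1) = 1/8, f(2) = 1/8, f(3) = 1/8, f(4) = 1/2, f(5) = 1/8
Renewal equation for m(n) = E[N_n]: condition on τ_1 = k (if k <= n, one arrival plus a fresh copy on the remaining n−k steps): m(n) = F(n) + Σ_{k<=n} f(k)·m(n−k), where F(n) = P(τ <= n) and m(0) = 0
m(1) = F(1) = 1/8
m(2) = F(2) + f(1)·m(1) = 1/4 + 1/8·1/8 = 17/64
m(3) = F(3) + f(1)·m(2) + f(2)·m(1) = 3/8 + 1/8·17/64 + 1/8·1/8 = 217/512
m(4) = F(4) + f(1)·m(3) + f(2)·m(2) + f(3)·m(1) = 7/8 + 1/8·217/512 + 1/8·17/64 + 1/8·1/8 = 4001/4096
m(5) = F(5) + f(1)·m(4) + f(2)·m(3) + f(3)·m(2) + f(4)·m(1) = 1 + 1/8·4001/4096 + 1/8·217/512 + 1/8·17/64 + 1/2·1/8 = 41641/32768
m(6) = F(6) + f(1)·m(5) + f(2)·m(4) + f(3)·m(3) + f(4)·m(2) + f(5)·m(1) = 1 + 1/8·41641/32768 + 1/8·4001/4096 + 1/8·217/512 + 1/2·17/64 + 1/8·1/8 = 388593/262144
E[N_6] = m(6) = 388593/262144

388593/262144


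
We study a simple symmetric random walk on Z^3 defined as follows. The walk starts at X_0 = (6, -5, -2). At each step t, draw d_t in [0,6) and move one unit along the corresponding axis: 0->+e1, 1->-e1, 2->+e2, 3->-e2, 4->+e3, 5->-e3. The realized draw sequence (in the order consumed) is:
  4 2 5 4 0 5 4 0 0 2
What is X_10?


(9, -3, -1)

t=0: X=(6, -5, -2), d=4 → +e3, X_1=(6, -5, -1)
t=1: X=(6, -5, -1), d=2 → +e2, X_2=(6, -4, -1)
t=2: X=(6, -4, -1), d=5 → -e3, X_3=(6, -4, -2)
t=3: X=(6, -4, -2), d=4 → +e3, X_4=(6, -4, -1)
t=4: X=(6, -4, -1), d=0 → +e1, X_5=(7, -4, -1)
t=5: X=(7, -4, -1), d=5 → -e3, X_6=(7, -4, -2)
t=6: X=(7, -4, -2), d=4 → +e3, X_7=(7, -4, -1)
t=7: X=(7, -4, -1), d=0 → +e1, X_8=(8, -4, -1)
t=8: X=(8, -4, -1), d=0 → +e1, X_9=(9, -4, -1)
t=9: X=(9, -4, -1), d=2 → +e2, X_10=(9, -3, -1)


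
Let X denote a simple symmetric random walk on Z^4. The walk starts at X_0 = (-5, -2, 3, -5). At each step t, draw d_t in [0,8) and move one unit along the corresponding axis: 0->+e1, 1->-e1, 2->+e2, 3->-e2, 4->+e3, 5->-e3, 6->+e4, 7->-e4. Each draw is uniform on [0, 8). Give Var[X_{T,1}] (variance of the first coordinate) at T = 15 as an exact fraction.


Outcome values over d=0..7: [1, -1, 0, 0, 0, 0, 0, 0]
Σy = 0, Σy² = 2, M = 8
μ = 0/8 = 0,  σ² = 2/8 − (0)² = 1/4
Independent increments: Var[X_15] = 15·σ² = 15·(1/4) = 15/4

15/4


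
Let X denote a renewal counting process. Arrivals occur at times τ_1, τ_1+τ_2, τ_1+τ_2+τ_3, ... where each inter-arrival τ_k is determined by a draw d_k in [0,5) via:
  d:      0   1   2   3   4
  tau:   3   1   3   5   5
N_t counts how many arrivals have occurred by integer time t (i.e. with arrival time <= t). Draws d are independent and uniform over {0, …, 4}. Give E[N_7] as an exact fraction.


135781/78125

Inter-arrival values over d=0..4: [3, 1, 3, 5, 5]
Each d has probability 1/5, so the pmf of τ is: f(1) = 1/5, f(3) = 2/5, f(5) = 2/5
Renewal equation for m(n) = E[N_n]: condition on τ_1 = k (if k <= n, one arrival plus a fresh copy on the remaining n−k steps): m(n) = F(n) + Σ_{k<=n} f(k)·m(n−k), where F(n) = P(τ <= n) and m(0) = 0
m(1) = F(1) = 1/5
m(2) = F(2) + f(1)·m(1) = 1/5 + 1/5·1/5 = 6/25
m(3) = F(3) + f(1)·m(2) = 3/5 + 1/5·6/25 = 81/125
m(4) = F(4) + f(1)·m(3) + f(3)·m(1) = 3/5 + 1/5·81/125 + 2/5·1/5 = 506/625
m(5) = F(5) + f(1)·m(4) + f(3)·m(2) = 1 + 1/5·506/625 + 2/5·6/25 = 3931/3125
m(6) = F(6) + f(1)·m(5) + f(3)·m(3) + f(5)·m(1) = 1 + 1/5·3931/3125 + 2/5·81/125 + 2/5·1/5 = 24856/15625
m(7) = F(7) + f(1)·m(6) + f(3)·m(4) + f(5)·m(2) = 1 + 1/5·24856/15625 + 2/5·506/625 + 2/5·6/25 = 135781/78125
E[N_7] = m(7) = 135781/78125


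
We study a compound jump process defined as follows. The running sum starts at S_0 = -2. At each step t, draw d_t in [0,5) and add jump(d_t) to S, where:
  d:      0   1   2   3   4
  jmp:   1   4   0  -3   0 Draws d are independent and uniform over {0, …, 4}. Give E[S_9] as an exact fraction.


Outcome values over d=0..4: [1, 4, 0, -3, 0]
Σy = 2, Σy² = 26, M = 5
μ = 2/5 = 2/5,  σ² = 26/5 − (2/5)² = 126/25
E[S_9] = -2 + 9·(2/5) = 8/5

8/5


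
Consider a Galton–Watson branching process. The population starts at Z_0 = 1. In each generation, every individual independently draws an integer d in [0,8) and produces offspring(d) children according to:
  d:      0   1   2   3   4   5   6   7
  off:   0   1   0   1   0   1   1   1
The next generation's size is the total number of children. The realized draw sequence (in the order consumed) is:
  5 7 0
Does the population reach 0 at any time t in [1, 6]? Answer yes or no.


gen 0: Z_0=1, draws=[5], offspring=[1], Z_1=1
gen 1: Z_1=1, draws=[7], offspring=[1], Z_2=1
gen 2: Z_2=1, draws=[0], offspring=[0], Z_3=0
gen 3: Z_3=0, draws=[], offspring=[], Z_4=0
gen 4: Z_4=0, draws=[], offspring=[], Z_5=0
gen 5: Z_5=0, draws=[], offspring=[], Z_6=0

yes


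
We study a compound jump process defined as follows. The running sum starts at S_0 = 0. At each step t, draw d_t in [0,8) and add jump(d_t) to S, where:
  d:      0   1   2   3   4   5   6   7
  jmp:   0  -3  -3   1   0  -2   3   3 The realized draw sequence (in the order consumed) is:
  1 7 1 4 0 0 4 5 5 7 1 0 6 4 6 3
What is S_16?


t=0: S=0, d=1, jump=-3, S_1=-3
t=1: S=-3, d=7, jump=3, S_2=0
t=2: S=0, d=1, jump=-3, S_3=-3
t=3: S=-3, d=4, jump=0, S_4=-3
t=4: S=-3, d=0, jump=0, S_5=-3
t=5: S=-3, d=0, jump=0, S_6=-3
t=6: S=-3, d=4, jump=0, S_7=-3
t=7: S=-3, d=5, jump=-2, S_8=-5
t=8: S=-5, d=5, jump=-2, S_9=-7
t=9: S=-7, d=7, jump=3, S_10=-4
t=10: S=-4, d=1, jump=-3, S_11=-7
t=11: S=-7, d=0, jump=0, S_12=-7
t=12: S=-7, d=6, jump=3, S_13=-4
t=13: S=-4, d=4, jump=0, S_14=-4
t=14: S=-4, d=6, jump=3, S_15=-1
t=15: S=-1, d=3, jump=1, S_16=0

0


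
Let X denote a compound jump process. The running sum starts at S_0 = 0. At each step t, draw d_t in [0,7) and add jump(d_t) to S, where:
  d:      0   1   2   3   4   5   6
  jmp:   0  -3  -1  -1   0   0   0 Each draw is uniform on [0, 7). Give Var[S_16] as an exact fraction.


832/49

Outcome values over d=0..6: [0, -3, -1, -1, 0, 0, 0]
Σy = -5, Σy² = 11, M = 7
μ = -5/7 = -5/7,  σ² = 11/7 − (-5/7)² = 52/49
Independent increments: Var[S_16] = 16·σ² = 16·(52/49) = 832/49


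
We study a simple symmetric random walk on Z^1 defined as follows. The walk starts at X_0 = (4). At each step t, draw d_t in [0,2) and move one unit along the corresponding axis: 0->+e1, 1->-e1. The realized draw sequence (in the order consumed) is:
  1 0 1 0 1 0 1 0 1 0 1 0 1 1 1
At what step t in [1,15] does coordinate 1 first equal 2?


t=0: X=(4), d=1 → -e1, X_1=(3)
t=1: X=(3), d=0 → +e1, X_2=(4)
t=2: X=(4), d=1 → -e1, X_3=(3)
t=3: X=(3), d=0 → +e1, X_4=(4)
t=4: X=(4), d=1 → -e1, X_5=(3)
t=5: X=(3), d=0 → +e1, X_6=(4)
t=6: X=(4), d=1 → -e1, X_7=(3)
t=7: X=(3), d=0 → +e1, X_8=(4)
t=8: X=(4), d=1 → -e1, X_9=(3)
t=9: X=(3), d=0 → +e1, X_10=(4)
t=10: X=(4), d=1 → -e1, X_11=(3)
t=11: X=(3), d=0 → +e1, X_12=(4)
t=12: X=(4), d=1 → -e1, X_13=(3)
t=13: X=(3), d=1 → -e1, X_14=(2)
t=14: X=(2), d=1 → -e1, X_15=(1)

14


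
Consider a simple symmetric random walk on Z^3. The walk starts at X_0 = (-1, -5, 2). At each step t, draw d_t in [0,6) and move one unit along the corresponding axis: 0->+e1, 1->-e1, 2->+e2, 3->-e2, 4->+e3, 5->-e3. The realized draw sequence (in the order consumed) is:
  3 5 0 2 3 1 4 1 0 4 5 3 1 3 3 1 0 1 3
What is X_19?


(-3, -10, 2)

t=0: X=(-1, -5, 2), d=3 → -e2, X_1=(-1, -6, 2)
t=1: X=(-1, -6, 2), d=5 → -e3, X_2=(-1, -6, 1)
t=2: X=(-1, -6, 1), d=0 → +e1, X_3=(0, -6, 1)
t=3: X=(0, -6, 1), d=2 → +e2, X_4=(0, -5, 1)
t=4: X=(0, -5, 1), d=3 → -e2, X_5=(0, -6, 1)
t=5: X=(0, -6, 1), d=1 → -e1, X_6=(-1, -6, 1)
t=6: X=(-1, -6, 1), d=4 → +e3, X_7=(-1, -6, 2)
t=7: X=(-1, -6, 2), d=1 → -e1, X_8=(-2, -6, 2)
t=8: X=(-2, -6, 2), d=0 → +e1, X_9=(-1, -6, 2)
t=9: X=(-1, -6, 2), d=4 → +e3, X_10=(-1, -6, 3)
t=10: X=(-1, -6, 3), d=5 → -e3, X_11=(-1, -6, 2)
t=11: X=(-1, -6, 2), d=3 → -e2, X_12=(-1, -7, 2)
t=12: X=(-1, -7, 2), d=1 → -e1, X_13=(-2, -7, 2)
t=13: X=(-2, -7, 2), d=3 → -e2, X_14=(-2, -8, 2)
t=14: X=(-2, -8, 2), d=3 → -e2, X_15=(-2, -9, 2)
t=15: X=(-2, -9, 2), d=1 → -e1, X_16=(-3, -9, 2)
t=16: X=(-3, -9, 2), d=0 → +e1, X_17=(-2, -9, 2)
t=17: X=(-2, -9, 2), d=1 → -e1, X_18=(-3, -9, 2)
t=18: X=(-3, -9, 2), d=3 → -e2, X_19=(-3, -10, 2)


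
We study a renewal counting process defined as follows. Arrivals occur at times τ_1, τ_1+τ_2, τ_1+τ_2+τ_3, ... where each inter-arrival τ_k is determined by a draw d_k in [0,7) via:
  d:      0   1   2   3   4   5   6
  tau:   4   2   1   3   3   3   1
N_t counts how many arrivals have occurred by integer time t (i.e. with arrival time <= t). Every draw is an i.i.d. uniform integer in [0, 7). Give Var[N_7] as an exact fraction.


449340558782/678223072849

Inter-arrival values over d=0..6: [4, 2, 1, 3, 3, 3, 1]
Each d has probability 1/7, so the pmf of τ is: f(1) = 2/7, f(2) = 1/7, f(3) = 3/7, f(4) = 1/7
Let p_n(j) = P(N_n = j), with p_0 = [1]. Condition on τ_1: p_n(0) = P(τ > n), and for j >= 1, p_n(j) = Σ_{k<=n} f(k)·p_{n−k}(j−1)
p_1 = [5/7, 2/7]  (j = 0..1)
p_2 = [4/7, 17/49, 4/49]  (j = 0..2)
p_3 = [1/7, 34/49, 48/343, 8/343]  (j = 0..3)
p_4 = [0, 4/7, 127/343, 124/2401, 16/2401]  (j = 0..4)
p_5 = [0, 18/49, 155/343, 386/2401, 304/16807, 32/16807]  (j = 0..5)
p_6 = [0, 1/7, 183/343, 87/343, 152/2401, 720/117649, 64/117649]  (j = 0..6)
p_7 = [0, 1/49, 150/343, 950/2401, 2032/16807, 2768/117649, 1664/823543, 128/823543]  (j = 0..7)
E[N_7] = Σ j·p_7(j) = 2220689/823543;  E[N_7²] = Σ j²·p_7(j) = 6533721/823543
Var[N_7] = 6533721/823543 − (2220689/823543)² = 449340558782/678223072849


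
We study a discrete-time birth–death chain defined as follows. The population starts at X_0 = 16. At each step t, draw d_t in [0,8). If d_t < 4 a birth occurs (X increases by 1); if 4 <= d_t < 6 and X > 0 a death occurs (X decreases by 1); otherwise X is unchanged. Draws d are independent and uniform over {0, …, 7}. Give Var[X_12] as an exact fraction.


33/4

X can drop by at most 1 per step and X_0 = 16 > T = 12, so X_t >= 16 − t >= 4 > 0 for every t <= 12: the floor at 0 (the 'and X > 0' condition) never binds. Hence X_12 = X_0 + Σ_{t<12} Y_t with i.i.d. increments Y_t = y(d_t) ∈ {+1, −1, 0}.
Outcome values over d=0..7: [1, 1, 1, 1, -1, -1, 0, 0]
Σy = 2, Σy² = 6, M = 8
μ = 2/8 = 1/4,  σ² = 6/8 − (1/4)² = 11/16
Independent increments: Var[X_12] = 12·σ² = 12·(11/16) = 33/4


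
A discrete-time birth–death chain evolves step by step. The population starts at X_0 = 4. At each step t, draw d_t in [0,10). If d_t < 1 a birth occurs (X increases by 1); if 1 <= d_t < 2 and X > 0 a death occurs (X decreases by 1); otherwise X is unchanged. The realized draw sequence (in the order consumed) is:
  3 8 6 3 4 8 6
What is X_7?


t=0: X=4, d=3 → hold, X_1=4
t=1: X=4, d=8 → hold, X_2=4
t=2: X=4, d=6 → hold, X_3=4
t=3: X=4, d=3 → hold, X_4=4
t=4: X=4, d=4 → hold, X_5=4
t=5: X=4, d=8 → hold, X_6=4
t=6: X=4, d=6 → hold, X_7=4

4


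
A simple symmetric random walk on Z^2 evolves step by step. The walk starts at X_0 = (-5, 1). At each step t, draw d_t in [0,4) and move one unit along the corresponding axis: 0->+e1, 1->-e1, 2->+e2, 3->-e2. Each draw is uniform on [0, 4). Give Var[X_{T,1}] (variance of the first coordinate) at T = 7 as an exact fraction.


Outcome values over d=0..3: [1, -1, 0, 0]
Σy = 0, Σy² = 2, M = 4
μ = 0/4 = 0,  σ² = 2/4 − (0)² = 1/2
Independent increments: Var[X_7] = 7·σ² = 7·(1/2) = 7/2

7/2


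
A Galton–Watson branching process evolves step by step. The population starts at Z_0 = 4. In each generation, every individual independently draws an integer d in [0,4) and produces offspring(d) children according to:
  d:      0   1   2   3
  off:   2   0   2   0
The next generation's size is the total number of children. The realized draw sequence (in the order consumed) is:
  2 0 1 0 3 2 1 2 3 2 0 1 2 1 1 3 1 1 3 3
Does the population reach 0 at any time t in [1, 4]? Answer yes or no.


gen 0: Z_0=4, draws=[2, 0, 1, 0], offspring=[2, 2, 0, 2], Z_1=6
gen 1: Z_1=6, draws=[3, 2, 1, 2, 3, 2], offspring=[0, 2, 0, 2, 0, 2], Z_2=6
gen 2: Z_2=6, draws=[0, 1, 2, 1, 1, 3], offspring=[2, 0, 2, 0, 0, 0], Z_3=4
gen 3: Z_3=4, draws=[1, 1, 3, 3], offspring=[0, 0, 0, 0], Z_4=0

yes


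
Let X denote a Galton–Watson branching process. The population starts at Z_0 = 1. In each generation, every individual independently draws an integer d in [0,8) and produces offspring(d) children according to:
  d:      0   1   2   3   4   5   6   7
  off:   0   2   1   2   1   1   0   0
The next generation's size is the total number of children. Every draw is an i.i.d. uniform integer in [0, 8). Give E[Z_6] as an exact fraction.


117649/262144

Outcome values over d=0..7: [0, 2, 1, 2, 1, 1, 0, 0]
Σy = 7, Σy² = 11, M = 8
μ = 7/8 = 7/8,  σ² = 11/8 − (7/8)² = 39/64
E[Z_0] = 1
E[Z_1] = 7/8·E[Z_0] = 7/8
E[Z_2] = 7/8·E[Z_1] = 49/64
E[Z_3] = 7/8·E[Z_2] = 343/512
E[Z_4] = 7/8·E[Z_3] = 2401/4096
E[Z_5] = 7/8·E[Z_4] = 16807/32768
E[Z_6] = 7/8·E[Z_5] = 117649/262144


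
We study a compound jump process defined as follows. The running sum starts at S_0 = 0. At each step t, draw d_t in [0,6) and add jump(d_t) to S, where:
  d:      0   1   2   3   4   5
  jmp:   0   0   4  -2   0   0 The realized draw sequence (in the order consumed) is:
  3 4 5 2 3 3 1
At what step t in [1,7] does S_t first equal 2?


4

t=0: S=0, d=3, jump=-2, S_1=-2
t=1: S=-2, d=4, jump=0, S_2=-2
t=2: S=-2, d=5, jump=0, S_3=-2
t=3: S=-2, d=2, jump=4, S_4=2
t=4: S=2, d=3, jump=-2, S_5=0
t=5: S=0, d=3, jump=-2, S_6=-2
t=6: S=-2, d=1, jump=0, S_7=-2


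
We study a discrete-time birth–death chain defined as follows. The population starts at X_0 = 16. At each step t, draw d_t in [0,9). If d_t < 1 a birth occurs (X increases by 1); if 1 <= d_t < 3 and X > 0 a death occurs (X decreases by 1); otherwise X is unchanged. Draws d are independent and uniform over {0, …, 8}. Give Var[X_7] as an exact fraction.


X can drop by at most 1 per step and X_0 = 16 > T = 7, so X_t >= 16 − t >= 9 > 0 for every t <= 7: the floor at 0 (the 'and X > 0' condition) never binds. Hence X_7 = X_0 + Σ_{t<7} Y_t with i.i.d. increments Y_t = y(d_t) ∈ {+1, −1, 0}.
Outcome values over d=0..8: [1, -1, -1, 0, 0, 0, 0, 0, 0]
Σy = -1, Σy² = 3, M = 9
μ = -1/9 = -1/9,  σ² = 3/9 − (-1/9)² = 26/81
Independent increments: Var[X_7] = 7·σ² = 7·(26/81) = 182/81

182/81


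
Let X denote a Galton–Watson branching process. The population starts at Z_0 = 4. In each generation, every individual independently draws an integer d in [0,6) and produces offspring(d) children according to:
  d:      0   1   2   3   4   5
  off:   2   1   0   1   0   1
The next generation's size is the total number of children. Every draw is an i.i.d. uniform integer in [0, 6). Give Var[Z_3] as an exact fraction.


38675/11664

Outcome values over d=0..5: [2, 1, 0, 1, 0, 1]
Σy = 5, Σy² = 7, M = 6
μ = 5/6 = 5/6,  σ² = 7/6 − (5/6)² = 17/36
V_0 = 0, E_0 = 4
V_1 = 17/36·E_0 + (5/6)²·V_0 = 17/9;  E_1 = 10/3
V_2 = 17/36·E_1 + (5/6)²·V_1 = 935/324;  E_2 = 25/9
V_3 = 17/36·E_2 + (5/6)²·V_2 = 38675/11664;  E_3 = 125/54


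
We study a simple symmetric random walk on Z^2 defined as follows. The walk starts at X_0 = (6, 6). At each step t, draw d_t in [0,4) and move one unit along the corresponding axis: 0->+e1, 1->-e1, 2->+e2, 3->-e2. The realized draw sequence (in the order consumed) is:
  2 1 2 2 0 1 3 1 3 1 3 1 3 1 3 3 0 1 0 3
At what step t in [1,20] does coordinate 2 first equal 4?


t=0: X=(6, 6), d=2 → +e2, X_1=(6, 7)
t=1: X=(6, 7), d=1 → -e1, X_2=(5, 7)
t=2: X=(5, 7), d=2 → +e2, X_3=(5, 8)
t=3: X=(5, 8), d=2 → +e2, X_4=(5, 9)
t=4: X=(5, 9), d=0 → +e1, X_5=(6, 9)
t=5: X=(6, 9), d=1 → -e1, X_6=(5, 9)
t=6: X=(5, 9), d=3 → -e2, X_7=(5, 8)
t=7: X=(5, 8), d=1 → -e1, X_8=(4, 8)
t=8: X=(4, 8), d=3 → -e2, X_9=(4, 7)
t=9: X=(4, 7), d=1 → -e1, X_10=(3, 7)
t=10: X=(3, 7), d=3 → -e2, X_11=(3, 6)
t=11: X=(3, 6), d=1 → -e1, X_12=(2, 6)
t=12: X=(2, 6), d=3 → -e2, X_13=(2, 5)
t=13: X=(2, 5), d=1 → -e1, X_14=(1, 5)
t=14: X=(1, 5), d=3 → -e2, X_15=(1, 4)
t=15: X=(1, 4), d=3 → -e2, X_16=(1, 3)
t=16: X=(1, 3), d=0 → +e1, X_17=(2, 3)
t=17: X=(2, 3), d=1 → -e1, X_18=(1, 3)
t=18: X=(1, 3), d=0 → +e1, X_19=(2, 3)
t=19: X=(2, 3), d=3 → -e2, X_20=(2, 2)

15


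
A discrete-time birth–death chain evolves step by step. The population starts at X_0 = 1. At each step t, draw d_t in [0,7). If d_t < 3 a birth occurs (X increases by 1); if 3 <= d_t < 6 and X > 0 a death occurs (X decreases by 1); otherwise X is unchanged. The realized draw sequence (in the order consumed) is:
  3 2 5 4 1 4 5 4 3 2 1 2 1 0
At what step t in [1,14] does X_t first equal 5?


14

t=0: X=1, d=3 → death, X_1=0
t=1: X=0, d=2 → birth, X_2=1
t=2: X=1, d=5 → death, X_3=0
t=3: X=0, d=4 → hold, X_4=0
t=4: X=0, d=1 → birth, X_5=1
t=5: X=1, d=4 → death, X_6=0
t=6: X=0, d=5 → hold, X_7=0
t=7: X=0, d=4 → hold, X_8=0
t=8: X=0, d=3 → hold, X_9=0
t=9: X=0, d=2 → birth, X_10=1
t=10: X=1, d=1 → birth, X_11=2
t=11: X=2, d=2 → birth, X_12=3
t=12: X=3, d=1 → birth, X_13=4
t=13: X=4, d=0 → birth, X_14=5


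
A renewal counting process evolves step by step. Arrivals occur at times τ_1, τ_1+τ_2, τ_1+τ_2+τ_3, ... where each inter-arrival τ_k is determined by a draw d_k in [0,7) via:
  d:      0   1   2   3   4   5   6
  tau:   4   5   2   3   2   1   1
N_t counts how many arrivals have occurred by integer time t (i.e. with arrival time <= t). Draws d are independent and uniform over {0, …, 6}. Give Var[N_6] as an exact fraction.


11900241212/13841287201

Inter-arrival values over d=0..6: [4, 5, 2, 3, 2, 1, 1]
Each d has probability 1/7, so the pmf of τ is: f(1) = 2/7, f(2) = 2/7, f(3) = 1/7, f(4) = 1/7, f(5) = 1/7
Let p_n(j) = P(N_n = j), with p_0 = [1]. Condition on τ_1: p_n(0) = P(τ > n), and for j >= 1, p_n(j) = Σ_{k<=n} f(k)·p_{n−k}(j−1)
p_1 = [5/7, 2/7]  (j = 0..1)
p_2 = [3/7, 24/49, 4/49]  (j = 0..2)
p_3 = [2/7, 23/49, 76/343, 8/343]  (j = 0..3)
p_4 = [1/7, 22/49, 108/343, 208/2401, 16/2401]  (j = 0..4)
p_5 = [0, 3/7, 128/343, 396/2401, 528/16807, 32/16807]  (j = 0..5)
p_6 = [0, 12/49, 3/7, 576/2401, 1264/16807, 1280/117649, 64/117649]  (j = 0..6)
E[N_6] = Σ j·p_6(j) = 256502/117649;  E[N_6²] = Σ j²·p_6(j) = 660384/117649
Var[N_6] = 660384/117649 − (256502/117649)² = 11900241212/13841287201


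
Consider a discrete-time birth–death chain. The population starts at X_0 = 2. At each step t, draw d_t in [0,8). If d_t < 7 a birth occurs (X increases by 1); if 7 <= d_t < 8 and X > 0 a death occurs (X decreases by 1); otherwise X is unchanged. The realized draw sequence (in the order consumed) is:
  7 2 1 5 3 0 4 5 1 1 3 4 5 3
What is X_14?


14

t=0: X=2, d=7 → death, X_1=1
t=1: X=1, d=2 → birth, X_2=2
t=2: X=2, d=1 → birth, X_3=3
t=3: X=3, d=5 → birth, X_4=4
t=4: X=4, d=3 → birth, X_5=5
t=5: X=5, d=0 → birth, X_6=6
t=6: X=6, d=4 → birth, X_7=7
t=7: X=7, d=5 → birth, X_8=8
t=8: X=8, d=1 → birth, X_9=9
t=9: X=9, d=1 → birth, X_10=10
t=10: X=10, d=3 → birth, X_11=11
t=11: X=11, d=4 → birth, X_12=12
t=12: X=12, d=5 → birth, X_13=13
t=13: X=13, d=3 → birth, X_14=14


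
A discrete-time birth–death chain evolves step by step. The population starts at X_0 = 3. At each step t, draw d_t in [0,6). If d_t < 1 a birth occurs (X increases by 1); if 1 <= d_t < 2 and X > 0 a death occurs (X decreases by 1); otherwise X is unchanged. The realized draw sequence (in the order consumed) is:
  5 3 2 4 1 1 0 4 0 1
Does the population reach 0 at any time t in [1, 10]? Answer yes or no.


no

t=0: X=3, d=5 → hold, X_1=3
t=1: X=3, d=3 → hold, X_2=3
t=2: X=3, d=2 → hold, X_3=3
t=3: X=3, d=4 → hold, X_4=3
t=4: X=3, d=1 → death, X_5=2
t=5: X=2, d=1 → death, X_6=1
t=6: X=1, d=0 → birth, X_7=2
t=7: X=2, d=4 → hold, X_8=2
t=8: X=2, d=0 → birth, X_9=3
t=9: X=3, d=1 → death, X_10=2


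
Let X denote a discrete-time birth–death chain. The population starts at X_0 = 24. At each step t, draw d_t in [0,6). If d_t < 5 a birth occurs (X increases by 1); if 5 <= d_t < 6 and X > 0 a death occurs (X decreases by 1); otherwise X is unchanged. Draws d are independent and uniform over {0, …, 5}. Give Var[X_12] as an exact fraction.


X can drop by at most 1 per step and X_0 = 24 > T = 12, so X_t >= 24 − t >= 12 > 0 for every t <= 12: the floor at 0 (the 'and X > 0' condition) never binds. Hence X_12 = X_0 + Σ_{t<12} Y_t with i.i.d. increments Y_t = y(d_t) ∈ {+1, −1, 0}.
Outcome values over d=0..5: [1, 1, 1, 1, 1, -1]
Σy = 4, Σy² = 6, M = 6
μ = 4/6 = 2/3,  σ² = 6/6 − (2/3)² = 5/9
Independent increments: Var[X_12] = 12·σ² = 12·(5/9) = 20/3

20/3


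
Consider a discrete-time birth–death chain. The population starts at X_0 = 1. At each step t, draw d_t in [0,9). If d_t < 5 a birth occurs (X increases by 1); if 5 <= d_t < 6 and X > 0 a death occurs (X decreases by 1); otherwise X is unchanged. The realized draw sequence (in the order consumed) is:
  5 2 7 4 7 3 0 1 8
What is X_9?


t=0: X=1, d=5 → death, X_1=0
t=1: X=0, d=2 → birth, X_2=1
t=2: X=1, d=7 → hold, X_3=1
t=3: X=1, d=4 → birth, X_4=2
t=4: X=2, d=7 → hold, X_5=2
t=5: X=2, d=3 → birth, X_6=3
t=6: X=3, d=0 → birth, X_7=4
t=7: X=4, d=1 → birth, X_8=5
t=8: X=5, d=8 → hold, X_9=5

5


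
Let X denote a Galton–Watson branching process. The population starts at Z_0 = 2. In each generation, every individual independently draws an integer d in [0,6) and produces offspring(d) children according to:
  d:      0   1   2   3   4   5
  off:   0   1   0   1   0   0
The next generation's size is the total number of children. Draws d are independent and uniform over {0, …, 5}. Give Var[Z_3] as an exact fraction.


Outcome values over d=0..5: [0, 1, 0, 1, 0, 0]
Σy = 2, Σy² = 2, M = 6
μ = 2/6 = 1/3,  σ² = 2/6 − (1/3)² = 2/9
V_0 = 0, E_0 = 2
V_1 = 2/9·E_0 + (1/3)²·V_0 = 4/9;  E_1 = 2/3
V_2 = 2/9·E_1 + (1/3)²·V_1 = 16/81;  E_2 = 2/9
V_3 = 2/9·E_2 + (1/3)²·V_2 = 52/729;  E_3 = 2/27

52/729


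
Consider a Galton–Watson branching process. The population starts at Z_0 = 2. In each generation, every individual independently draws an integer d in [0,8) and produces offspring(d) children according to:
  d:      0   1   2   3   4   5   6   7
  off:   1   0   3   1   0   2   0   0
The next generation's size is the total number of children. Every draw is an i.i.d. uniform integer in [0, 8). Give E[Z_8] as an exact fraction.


5764801/8388608

Outcome values over d=0..7: [1, 0, 3, 1, 0, 2, 0, 0]
Σy = 7, Σy² = 15, M = 8
μ = 7/8 = 7/8,  σ² = 15/8 − (7/8)² = 71/64
E[Z_0] = 2
E[Z_1] = 7/8·E[Z_0] = 7/4
E[Z_2] = 7/8·E[Z_1] = 49/32
E[Z_3] = 7/8·E[Z_2] = 343/256
E[Z_4] = 7/8·E[Z_3] = 2401/2048
E[Z_5] = 7/8·E[Z_4] = 16807/16384
E[Z_6] = 7/8·E[Z_5] = 117649/131072
E[Z_7] = 7/8·E[Z_6] = 823543/1048576
E[Z_8] = 7/8·E[Z_7] = 5764801/8388608


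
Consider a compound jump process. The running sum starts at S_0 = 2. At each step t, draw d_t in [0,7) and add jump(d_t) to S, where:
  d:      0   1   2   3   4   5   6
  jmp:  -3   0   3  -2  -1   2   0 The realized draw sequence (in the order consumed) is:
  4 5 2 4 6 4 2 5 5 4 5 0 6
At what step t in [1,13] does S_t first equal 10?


10

t=0: S=2, d=4, jump=-1, S_1=1
t=1: S=1, d=5, jump=2, S_2=3
t=2: S=3, d=2, jump=3, S_3=6
t=3: S=6, d=4, jump=-1, S_4=5
t=4: S=5, d=6, jump=0, S_5=5
t=5: S=5, d=4, jump=-1, S_6=4
t=6: S=4, d=2, jump=3, S_7=7
t=7: S=7, d=5, jump=2, S_8=9
t=8: S=9, d=5, jump=2, S_9=11
t=9: S=11, d=4, jump=-1, S_10=10
t=10: S=10, d=5, jump=2, S_11=12
t=11: S=12, d=0, jump=-3, S_12=9
t=12: S=9, d=6, jump=0, S_13=9
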